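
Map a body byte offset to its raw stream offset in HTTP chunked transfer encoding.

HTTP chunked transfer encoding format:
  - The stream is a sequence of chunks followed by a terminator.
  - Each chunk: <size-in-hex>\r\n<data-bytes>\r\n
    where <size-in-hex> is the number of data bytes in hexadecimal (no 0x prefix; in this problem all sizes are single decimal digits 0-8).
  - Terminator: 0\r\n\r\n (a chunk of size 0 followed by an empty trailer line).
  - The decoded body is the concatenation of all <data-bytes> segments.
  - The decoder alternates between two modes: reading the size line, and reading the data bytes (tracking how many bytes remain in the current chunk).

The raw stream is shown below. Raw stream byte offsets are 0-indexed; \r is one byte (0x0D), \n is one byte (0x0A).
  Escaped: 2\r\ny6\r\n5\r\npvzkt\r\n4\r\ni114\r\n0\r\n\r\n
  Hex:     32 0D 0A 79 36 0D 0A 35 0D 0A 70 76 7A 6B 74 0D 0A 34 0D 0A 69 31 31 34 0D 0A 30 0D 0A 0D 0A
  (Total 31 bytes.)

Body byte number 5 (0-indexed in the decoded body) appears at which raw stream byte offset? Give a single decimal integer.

Chunk 1: stream[0..1]='2' size=0x2=2, data at stream[3..5]='y6' -> body[0..2], body so far='y6'
Chunk 2: stream[7..8]='5' size=0x5=5, data at stream[10..15]='pvzkt' -> body[2..7], body so far='y6pvzkt'
Chunk 3: stream[17..18]='4' size=0x4=4, data at stream[20..24]='i114' -> body[7..11], body so far='y6pvzkti114'
Chunk 4: stream[26..27]='0' size=0 (terminator). Final body='y6pvzkti114' (11 bytes)
Body byte 5 at stream offset 13

Answer: 13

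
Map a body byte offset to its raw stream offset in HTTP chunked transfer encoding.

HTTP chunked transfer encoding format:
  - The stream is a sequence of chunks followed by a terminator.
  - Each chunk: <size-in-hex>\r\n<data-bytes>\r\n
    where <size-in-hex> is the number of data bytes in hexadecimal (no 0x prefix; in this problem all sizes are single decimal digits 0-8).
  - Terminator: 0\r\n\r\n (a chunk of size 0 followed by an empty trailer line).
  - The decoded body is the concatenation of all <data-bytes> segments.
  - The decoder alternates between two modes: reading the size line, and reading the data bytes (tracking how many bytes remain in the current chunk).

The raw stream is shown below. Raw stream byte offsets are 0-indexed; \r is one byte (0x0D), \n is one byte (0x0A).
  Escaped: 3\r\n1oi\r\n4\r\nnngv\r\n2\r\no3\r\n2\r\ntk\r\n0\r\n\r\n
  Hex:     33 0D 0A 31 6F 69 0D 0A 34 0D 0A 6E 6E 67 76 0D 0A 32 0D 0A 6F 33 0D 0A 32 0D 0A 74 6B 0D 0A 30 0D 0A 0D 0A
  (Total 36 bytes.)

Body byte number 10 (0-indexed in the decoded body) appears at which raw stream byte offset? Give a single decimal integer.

Chunk 1: stream[0..1]='3' size=0x3=3, data at stream[3..6]='1oi' -> body[0..3], body so far='1oi'
Chunk 2: stream[8..9]='4' size=0x4=4, data at stream[11..15]='nngv' -> body[3..7], body so far='1oinngv'
Chunk 3: stream[17..18]='2' size=0x2=2, data at stream[20..22]='o3' -> body[7..9], body so far='1oinngvo3'
Chunk 4: stream[24..25]='2' size=0x2=2, data at stream[27..29]='tk' -> body[9..11], body so far='1oinngvo3tk'
Chunk 5: stream[31..32]='0' size=0 (terminator). Final body='1oinngvo3tk' (11 bytes)
Body byte 10 at stream offset 28

Answer: 28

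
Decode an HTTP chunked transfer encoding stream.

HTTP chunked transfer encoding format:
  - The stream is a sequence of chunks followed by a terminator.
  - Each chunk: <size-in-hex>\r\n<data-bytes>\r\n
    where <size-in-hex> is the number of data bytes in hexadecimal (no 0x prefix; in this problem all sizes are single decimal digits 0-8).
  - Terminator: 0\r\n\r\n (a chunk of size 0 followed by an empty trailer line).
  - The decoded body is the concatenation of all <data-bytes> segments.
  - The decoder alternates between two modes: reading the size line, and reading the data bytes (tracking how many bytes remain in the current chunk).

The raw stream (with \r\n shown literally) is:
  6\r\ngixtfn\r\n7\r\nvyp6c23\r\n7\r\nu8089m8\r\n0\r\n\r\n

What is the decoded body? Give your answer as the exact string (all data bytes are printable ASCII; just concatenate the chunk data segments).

Chunk 1: stream[0..1]='6' size=0x6=6, data at stream[3..9]='gixtfn' -> body[0..6], body so far='gixtfn'
Chunk 2: stream[11..12]='7' size=0x7=7, data at stream[14..21]='vyp6c23' -> body[6..13], body so far='gixtfnvyp6c23'
Chunk 3: stream[23..24]='7' size=0x7=7, data at stream[26..33]='u8089m8' -> body[13..20], body so far='gixtfnvyp6c23u8089m8'
Chunk 4: stream[35..36]='0' size=0 (terminator). Final body='gixtfnvyp6c23u8089m8' (20 bytes)

Answer: gixtfnvyp6c23u8089m8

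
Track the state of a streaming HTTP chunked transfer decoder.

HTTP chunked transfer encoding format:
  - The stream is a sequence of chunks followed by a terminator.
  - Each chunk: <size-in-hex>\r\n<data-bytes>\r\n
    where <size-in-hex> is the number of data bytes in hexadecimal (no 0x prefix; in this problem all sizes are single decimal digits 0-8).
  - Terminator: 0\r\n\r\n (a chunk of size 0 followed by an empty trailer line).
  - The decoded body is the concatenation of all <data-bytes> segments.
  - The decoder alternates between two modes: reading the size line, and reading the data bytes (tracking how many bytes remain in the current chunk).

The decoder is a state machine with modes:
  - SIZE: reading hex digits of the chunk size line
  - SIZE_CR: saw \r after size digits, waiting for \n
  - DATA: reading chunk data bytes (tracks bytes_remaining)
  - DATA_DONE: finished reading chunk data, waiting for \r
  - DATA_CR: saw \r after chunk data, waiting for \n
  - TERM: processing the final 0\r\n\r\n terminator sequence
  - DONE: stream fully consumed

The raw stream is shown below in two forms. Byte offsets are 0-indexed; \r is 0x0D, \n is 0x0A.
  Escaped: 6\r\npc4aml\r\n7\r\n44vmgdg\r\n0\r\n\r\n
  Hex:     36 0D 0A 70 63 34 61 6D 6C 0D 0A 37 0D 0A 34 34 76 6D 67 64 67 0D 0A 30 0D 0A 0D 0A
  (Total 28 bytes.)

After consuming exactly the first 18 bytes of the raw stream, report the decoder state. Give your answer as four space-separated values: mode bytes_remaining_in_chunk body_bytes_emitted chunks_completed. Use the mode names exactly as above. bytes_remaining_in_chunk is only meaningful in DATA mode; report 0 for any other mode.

Byte 0 = '6': mode=SIZE remaining=0 emitted=0 chunks_done=0
Byte 1 = 0x0D: mode=SIZE_CR remaining=0 emitted=0 chunks_done=0
Byte 2 = 0x0A: mode=DATA remaining=6 emitted=0 chunks_done=0
Byte 3 = 'p': mode=DATA remaining=5 emitted=1 chunks_done=0
Byte 4 = 'c': mode=DATA remaining=4 emitted=2 chunks_done=0
Byte 5 = '4': mode=DATA remaining=3 emitted=3 chunks_done=0
Byte 6 = 'a': mode=DATA remaining=2 emitted=4 chunks_done=0
Byte 7 = 'm': mode=DATA remaining=1 emitted=5 chunks_done=0
Byte 8 = 'l': mode=DATA_DONE remaining=0 emitted=6 chunks_done=0
Byte 9 = 0x0D: mode=DATA_CR remaining=0 emitted=6 chunks_done=0
Byte 10 = 0x0A: mode=SIZE remaining=0 emitted=6 chunks_done=1
Byte 11 = '7': mode=SIZE remaining=0 emitted=6 chunks_done=1
Byte 12 = 0x0D: mode=SIZE_CR remaining=0 emitted=6 chunks_done=1
Byte 13 = 0x0A: mode=DATA remaining=7 emitted=6 chunks_done=1
Byte 14 = '4': mode=DATA remaining=6 emitted=7 chunks_done=1
Byte 15 = '4': mode=DATA remaining=5 emitted=8 chunks_done=1
Byte 16 = 'v': mode=DATA remaining=4 emitted=9 chunks_done=1
Byte 17 = 'm': mode=DATA remaining=3 emitted=10 chunks_done=1

Answer: DATA 3 10 1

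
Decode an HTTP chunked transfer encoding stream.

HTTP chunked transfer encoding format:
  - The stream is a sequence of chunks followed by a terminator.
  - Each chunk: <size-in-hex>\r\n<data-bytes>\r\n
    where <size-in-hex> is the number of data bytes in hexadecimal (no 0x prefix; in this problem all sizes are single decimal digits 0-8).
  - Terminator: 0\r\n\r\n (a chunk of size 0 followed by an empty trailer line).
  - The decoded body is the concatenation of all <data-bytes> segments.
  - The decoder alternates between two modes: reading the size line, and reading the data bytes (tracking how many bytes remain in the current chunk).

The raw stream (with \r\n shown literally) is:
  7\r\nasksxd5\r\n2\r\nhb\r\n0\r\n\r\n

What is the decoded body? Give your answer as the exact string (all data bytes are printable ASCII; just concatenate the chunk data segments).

Answer: asksxd5hb

Derivation:
Chunk 1: stream[0..1]='7' size=0x7=7, data at stream[3..10]='asksxd5' -> body[0..7], body so far='asksxd5'
Chunk 2: stream[12..13]='2' size=0x2=2, data at stream[15..17]='hb' -> body[7..9], body so far='asksxd5hb'
Chunk 3: stream[19..20]='0' size=0 (terminator). Final body='asksxd5hb' (9 bytes)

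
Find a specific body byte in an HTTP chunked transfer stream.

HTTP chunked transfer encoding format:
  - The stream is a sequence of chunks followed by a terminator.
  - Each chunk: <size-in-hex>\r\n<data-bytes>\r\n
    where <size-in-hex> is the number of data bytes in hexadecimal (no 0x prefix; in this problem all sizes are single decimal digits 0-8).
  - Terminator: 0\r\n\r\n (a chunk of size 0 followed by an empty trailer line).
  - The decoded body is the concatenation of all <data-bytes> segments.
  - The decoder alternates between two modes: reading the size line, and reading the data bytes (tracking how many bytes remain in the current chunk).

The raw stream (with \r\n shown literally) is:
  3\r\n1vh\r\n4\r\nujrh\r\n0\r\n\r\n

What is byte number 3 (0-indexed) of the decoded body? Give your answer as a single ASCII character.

Chunk 1: stream[0..1]='3' size=0x3=3, data at stream[3..6]='1vh' -> body[0..3], body so far='1vh'
Chunk 2: stream[8..9]='4' size=0x4=4, data at stream[11..15]='ujrh' -> body[3..7], body so far='1vhujrh'
Chunk 3: stream[17..18]='0' size=0 (terminator). Final body='1vhujrh' (7 bytes)
Body byte 3 = 'u'

Answer: u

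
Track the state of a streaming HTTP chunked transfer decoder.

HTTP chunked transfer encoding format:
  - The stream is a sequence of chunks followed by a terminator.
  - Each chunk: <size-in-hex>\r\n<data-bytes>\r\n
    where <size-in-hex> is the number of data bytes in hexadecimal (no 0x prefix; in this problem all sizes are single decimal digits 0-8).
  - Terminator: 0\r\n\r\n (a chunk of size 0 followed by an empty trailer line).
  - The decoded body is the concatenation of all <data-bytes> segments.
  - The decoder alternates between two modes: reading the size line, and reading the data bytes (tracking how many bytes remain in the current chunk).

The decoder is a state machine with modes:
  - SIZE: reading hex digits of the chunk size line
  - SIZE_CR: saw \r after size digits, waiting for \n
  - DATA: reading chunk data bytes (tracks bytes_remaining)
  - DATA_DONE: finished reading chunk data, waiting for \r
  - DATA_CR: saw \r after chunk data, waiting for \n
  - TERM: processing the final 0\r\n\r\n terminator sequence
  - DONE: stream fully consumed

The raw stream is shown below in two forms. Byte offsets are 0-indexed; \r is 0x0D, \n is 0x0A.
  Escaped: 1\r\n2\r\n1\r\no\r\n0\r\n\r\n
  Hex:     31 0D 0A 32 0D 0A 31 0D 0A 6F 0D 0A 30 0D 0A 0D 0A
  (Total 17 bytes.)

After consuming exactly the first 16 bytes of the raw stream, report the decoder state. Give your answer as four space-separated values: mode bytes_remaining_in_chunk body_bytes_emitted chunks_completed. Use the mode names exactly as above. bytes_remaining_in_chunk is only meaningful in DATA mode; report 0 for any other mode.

Answer: TERM 0 2 2

Derivation:
Byte 0 = '1': mode=SIZE remaining=0 emitted=0 chunks_done=0
Byte 1 = 0x0D: mode=SIZE_CR remaining=0 emitted=0 chunks_done=0
Byte 2 = 0x0A: mode=DATA remaining=1 emitted=0 chunks_done=0
Byte 3 = '2': mode=DATA_DONE remaining=0 emitted=1 chunks_done=0
Byte 4 = 0x0D: mode=DATA_CR remaining=0 emitted=1 chunks_done=0
Byte 5 = 0x0A: mode=SIZE remaining=0 emitted=1 chunks_done=1
Byte 6 = '1': mode=SIZE remaining=0 emitted=1 chunks_done=1
Byte 7 = 0x0D: mode=SIZE_CR remaining=0 emitted=1 chunks_done=1
Byte 8 = 0x0A: mode=DATA remaining=1 emitted=1 chunks_done=1
Byte 9 = 'o': mode=DATA_DONE remaining=0 emitted=2 chunks_done=1
Byte 10 = 0x0D: mode=DATA_CR remaining=0 emitted=2 chunks_done=1
Byte 11 = 0x0A: mode=SIZE remaining=0 emitted=2 chunks_done=2
Byte 12 = '0': mode=SIZE remaining=0 emitted=2 chunks_done=2
Byte 13 = 0x0D: mode=SIZE_CR remaining=0 emitted=2 chunks_done=2
Byte 14 = 0x0A: mode=TERM remaining=0 emitted=2 chunks_done=2
Byte 15 = 0x0D: mode=TERM remaining=0 emitted=2 chunks_done=2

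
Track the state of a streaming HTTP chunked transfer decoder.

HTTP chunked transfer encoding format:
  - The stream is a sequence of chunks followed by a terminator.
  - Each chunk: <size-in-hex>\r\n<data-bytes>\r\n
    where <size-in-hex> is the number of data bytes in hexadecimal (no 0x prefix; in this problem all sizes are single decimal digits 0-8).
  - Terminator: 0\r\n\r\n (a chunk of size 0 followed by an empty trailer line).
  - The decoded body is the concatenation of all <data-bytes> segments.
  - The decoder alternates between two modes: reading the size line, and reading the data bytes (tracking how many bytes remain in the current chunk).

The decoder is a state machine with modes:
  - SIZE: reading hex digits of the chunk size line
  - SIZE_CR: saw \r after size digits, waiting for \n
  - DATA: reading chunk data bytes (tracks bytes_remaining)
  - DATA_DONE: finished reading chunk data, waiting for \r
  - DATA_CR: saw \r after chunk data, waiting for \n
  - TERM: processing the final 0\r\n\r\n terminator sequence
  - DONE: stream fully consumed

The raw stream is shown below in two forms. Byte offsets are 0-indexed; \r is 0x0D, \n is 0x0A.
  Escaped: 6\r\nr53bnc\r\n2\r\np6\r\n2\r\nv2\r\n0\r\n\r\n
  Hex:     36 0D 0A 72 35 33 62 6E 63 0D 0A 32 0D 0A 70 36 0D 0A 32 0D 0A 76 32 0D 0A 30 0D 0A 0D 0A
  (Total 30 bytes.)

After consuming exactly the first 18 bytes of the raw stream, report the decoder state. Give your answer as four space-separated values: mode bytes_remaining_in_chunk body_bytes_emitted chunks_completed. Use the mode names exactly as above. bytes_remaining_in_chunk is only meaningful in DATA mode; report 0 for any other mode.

Answer: SIZE 0 8 2

Derivation:
Byte 0 = '6': mode=SIZE remaining=0 emitted=0 chunks_done=0
Byte 1 = 0x0D: mode=SIZE_CR remaining=0 emitted=0 chunks_done=0
Byte 2 = 0x0A: mode=DATA remaining=6 emitted=0 chunks_done=0
Byte 3 = 'r': mode=DATA remaining=5 emitted=1 chunks_done=0
Byte 4 = '5': mode=DATA remaining=4 emitted=2 chunks_done=0
Byte 5 = '3': mode=DATA remaining=3 emitted=3 chunks_done=0
Byte 6 = 'b': mode=DATA remaining=2 emitted=4 chunks_done=0
Byte 7 = 'n': mode=DATA remaining=1 emitted=5 chunks_done=0
Byte 8 = 'c': mode=DATA_DONE remaining=0 emitted=6 chunks_done=0
Byte 9 = 0x0D: mode=DATA_CR remaining=0 emitted=6 chunks_done=0
Byte 10 = 0x0A: mode=SIZE remaining=0 emitted=6 chunks_done=1
Byte 11 = '2': mode=SIZE remaining=0 emitted=6 chunks_done=1
Byte 12 = 0x0D: mode=SIZE_CR remaining=0 emitted=6 chunks_done=1
Byte 13 = 0x0A: mode=DATA remaining=2 emitted=6 chunks_done=1
Byte 14 = 'p': mode=DATA remaining=1 emitted=7 chunks_done=1
Byte 15 = '6': mode=DATA_DONE remaining=0 emitted=8 chunks_done=1
Byte 16 = 0x0D: mode=DATA_CR remaining=0 emitted=8 chunks_done=1
Byte 17 = 0x0A: mode=SIZE remaining=0 emitted=8 chunks_done=2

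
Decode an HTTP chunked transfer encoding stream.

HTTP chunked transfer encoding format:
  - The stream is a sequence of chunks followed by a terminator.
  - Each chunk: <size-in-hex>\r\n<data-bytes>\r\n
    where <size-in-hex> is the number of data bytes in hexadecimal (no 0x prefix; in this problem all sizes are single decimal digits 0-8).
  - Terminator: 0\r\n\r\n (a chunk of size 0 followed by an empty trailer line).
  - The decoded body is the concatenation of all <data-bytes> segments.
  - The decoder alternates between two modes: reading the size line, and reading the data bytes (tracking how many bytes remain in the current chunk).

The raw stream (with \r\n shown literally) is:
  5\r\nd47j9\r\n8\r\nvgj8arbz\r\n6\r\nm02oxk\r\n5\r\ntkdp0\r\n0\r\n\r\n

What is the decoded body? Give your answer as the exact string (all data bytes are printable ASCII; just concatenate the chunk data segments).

Chunk 1: stream[0..1]='5' size=0x5=5, data at stream[3..8]='d47j9' -> body[0..5], body so far='d47j9'
Chunk 2: stream[10..11]='8' size=0x8=8, data at stream[13..21]='vgj8arbz' -> body[5..13], body so far='d47j9vgj8arbz'
Chunk 3: stream[23..24]='6' size=0x6=6, data at stream[26..32]='m02oxk' -> body[13..19], body so far='d47j9vgj8arbzm02oxk'
Chunk 4: stream[34..35]='5' size=0x5=5, data at stream[37..42]='tkdp0' -> body[19..24], body so far='d47j9vgj8arbzm02oxktkdp0'
Chunk 5: stream[44..45]='0' size=0 (terminator). Final body='d47j9vgj8arbzm02oxktkdp0' (24 bytes)

Answer: d47j9vgj8arbzm02oxktkdp0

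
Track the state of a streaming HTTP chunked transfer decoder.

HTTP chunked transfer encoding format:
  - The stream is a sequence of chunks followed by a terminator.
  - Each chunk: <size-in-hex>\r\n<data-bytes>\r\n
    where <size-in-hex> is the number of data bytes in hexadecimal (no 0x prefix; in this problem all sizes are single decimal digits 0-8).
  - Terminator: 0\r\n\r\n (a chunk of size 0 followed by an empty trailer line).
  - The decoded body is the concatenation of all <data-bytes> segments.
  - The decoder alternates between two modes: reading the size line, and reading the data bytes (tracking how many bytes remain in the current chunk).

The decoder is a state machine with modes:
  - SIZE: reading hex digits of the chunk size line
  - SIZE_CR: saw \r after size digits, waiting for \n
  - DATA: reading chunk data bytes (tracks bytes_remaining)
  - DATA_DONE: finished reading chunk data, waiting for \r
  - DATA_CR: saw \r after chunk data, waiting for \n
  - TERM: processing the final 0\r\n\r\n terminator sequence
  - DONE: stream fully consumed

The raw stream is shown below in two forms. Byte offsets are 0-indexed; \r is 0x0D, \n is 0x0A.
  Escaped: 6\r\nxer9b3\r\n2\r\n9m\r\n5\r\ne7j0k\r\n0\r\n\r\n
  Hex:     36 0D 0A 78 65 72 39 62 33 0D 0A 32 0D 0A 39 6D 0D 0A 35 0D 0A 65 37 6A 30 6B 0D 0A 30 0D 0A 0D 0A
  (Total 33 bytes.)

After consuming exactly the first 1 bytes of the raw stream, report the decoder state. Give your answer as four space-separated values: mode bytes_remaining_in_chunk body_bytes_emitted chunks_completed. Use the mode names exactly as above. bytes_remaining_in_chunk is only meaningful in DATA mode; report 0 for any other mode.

Answer: SIZE 0 0 0

Derivation:
Byte 0 = '6': mode=SIZE remaining=0 emitted=0 chunks_done=0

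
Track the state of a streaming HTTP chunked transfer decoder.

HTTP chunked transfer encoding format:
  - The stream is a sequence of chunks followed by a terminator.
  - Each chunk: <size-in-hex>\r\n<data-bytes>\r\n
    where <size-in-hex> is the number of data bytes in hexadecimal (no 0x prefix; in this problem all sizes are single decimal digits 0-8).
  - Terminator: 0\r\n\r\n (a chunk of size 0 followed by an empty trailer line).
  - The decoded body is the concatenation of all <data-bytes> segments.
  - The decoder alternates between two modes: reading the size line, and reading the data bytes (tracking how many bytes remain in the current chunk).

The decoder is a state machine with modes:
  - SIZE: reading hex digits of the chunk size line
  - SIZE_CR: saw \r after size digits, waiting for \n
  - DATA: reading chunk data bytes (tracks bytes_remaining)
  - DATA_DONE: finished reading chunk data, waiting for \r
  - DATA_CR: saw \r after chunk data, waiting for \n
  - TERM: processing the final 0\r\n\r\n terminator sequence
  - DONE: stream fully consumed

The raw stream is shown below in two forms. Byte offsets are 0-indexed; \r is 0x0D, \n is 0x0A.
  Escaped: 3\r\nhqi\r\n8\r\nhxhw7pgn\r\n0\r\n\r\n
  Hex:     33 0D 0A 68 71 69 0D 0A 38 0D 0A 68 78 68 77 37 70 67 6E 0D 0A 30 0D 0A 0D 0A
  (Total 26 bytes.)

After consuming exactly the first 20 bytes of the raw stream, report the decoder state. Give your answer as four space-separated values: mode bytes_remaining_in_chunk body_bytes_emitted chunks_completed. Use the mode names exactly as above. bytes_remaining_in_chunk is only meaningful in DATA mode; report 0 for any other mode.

Answer: DATA_CR 0 11 1

Derivation:
Byte 0 = '3': mode=SIZE remaining=0 emitted=0 chunks_done=0
Byte 1 = 0x0D: mode=SIZE_CR remaining=0 emitted=0 chunks_done=0
Byte 2 = 0x0A: mode=DATA remaining=3 emitted=0 chunks_done=0
Byte 3 = 'h': mode=DATA remaining=2 emitted=1 chunks_done=0
Byte 4 = 'q': mode=DATA remaining=1 emitted=2 chunks_done=0
Byte 5 = 'i': mode=DATA_DONE remaining=0 emitted=3 chunks_done=0
Byte 6 = 0x0D: mode=DATA_CR remaining=0 emitted=3 chunks_done=0
Byte 7 = 0x0A: mode=SIZE remaining=0 emitted=3 chunks_done=1
Byte 8 = '8': mode=SIZE remaining=0 emitted=3 chunks_done=1
Byte 9 = 0x0D: mode=SIZE_CR remaining=0 emitted=3 chunks_done=1
Byte 10 = 0x0A: mode=DATA remaining=8 emitted=3 chunks_done=1
Byte 11 = 'h': mode=DATA remaining=7 emitted=4 chunks_done=1
Byte 12 = 'x': mode=DATA remaining=6 emitted=5 chunks_done=1
Byte 13 = 'h': mode=DATA remaining=5 emitted=6 chunks_done=1
Byte 14 = 'w': mode=DATA remaining=4 emitted=7 chunks_done=1
Byte 15 = '7': mode=DATA remaining=3 emitted=8 chunks_done=1
Byte 16 = 'p': mode=DATA remaining=2 emitted=9 chunks_done=1
Byte 17 = 'g': mode=DATA remaining=1 emitted=10 chunks_done=1
Byte 18 = 'n': mode=DATA_DONE remaining=0 emitted=11 chunks_done=1
Byte 19 = 0x0D: mode=DATA_CR remaining=0 emitted=11 chunks_done=1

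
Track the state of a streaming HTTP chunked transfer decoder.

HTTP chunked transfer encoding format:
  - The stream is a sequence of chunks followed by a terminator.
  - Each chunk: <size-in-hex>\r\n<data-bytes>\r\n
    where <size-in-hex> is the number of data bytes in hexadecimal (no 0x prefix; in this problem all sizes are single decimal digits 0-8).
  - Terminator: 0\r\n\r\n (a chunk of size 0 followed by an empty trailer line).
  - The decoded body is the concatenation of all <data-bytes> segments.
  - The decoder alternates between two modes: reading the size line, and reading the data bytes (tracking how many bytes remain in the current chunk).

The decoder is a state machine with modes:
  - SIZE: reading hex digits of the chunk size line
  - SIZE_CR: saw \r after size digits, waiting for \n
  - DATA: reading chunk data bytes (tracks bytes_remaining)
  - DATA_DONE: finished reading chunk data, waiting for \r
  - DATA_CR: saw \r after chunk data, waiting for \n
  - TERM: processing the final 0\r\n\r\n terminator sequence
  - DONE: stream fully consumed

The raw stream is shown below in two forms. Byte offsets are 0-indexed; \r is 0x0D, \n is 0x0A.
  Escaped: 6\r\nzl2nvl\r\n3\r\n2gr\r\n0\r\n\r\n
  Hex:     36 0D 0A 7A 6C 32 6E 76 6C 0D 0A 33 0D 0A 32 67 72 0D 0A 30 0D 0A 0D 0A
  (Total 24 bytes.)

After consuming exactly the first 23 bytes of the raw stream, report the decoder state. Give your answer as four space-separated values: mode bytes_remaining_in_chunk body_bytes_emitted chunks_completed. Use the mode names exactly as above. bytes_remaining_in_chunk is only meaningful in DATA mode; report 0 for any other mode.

Byte 0 = '6': mode=SIZE remaining=0 emitted=0 chunks_done=0
Byte 1 = 0x0D: mode=SIZE_CR remaining=0 emitted=0 chunks_done=0
Byte 2 = 0x0A: mode=DATA remaining=6 emitted=0 chunks_done=0
Byte 3 = 'z': mode=DATA remaining=5 emitted=1 chunks_done=0
Byte 4 = 'l': mode=DATA remaining=4 emitted=2 chunks_done=0
Byte 5 = '2': mode=DATA remaining=3 emitted=3 chunks_done=0
Byte 6 = 'n': mode=DATA remaining=2 emitted=4 chunks_done=0
Byte 7 = 'v': mode=DATA remaining=1 emitted=5 chunks_done=0
Byte 8 = 'l': mode=DATA_DONE remaining=0 emitted=6 chunks_done=0
Byte 9 = 0x0D: mode=DATA_CR remaining=0 emitted=6 chunks_done=0
Byte 10 = 0x0A: mode=SIZE remaining=0 emitted=6 chunks_done=1
Byte 11 = '3': mode=SIZE remaining=0 emitted=6 chunks_done=1
Byte 12 = 0x0D: mode=SIZE_CR remaining=0 emitted=6 chunks_done=1
Byte 13 = 0x0A: mode=DATA remaining=3 emitted=6 chunks_done=1
Byte 14 = '2': mode=DATA remaining=2 emitted=7 chunks_done=1
Byte 15 = 'g': mode=DATA remaining=1 emitted=8 chunks_done=1
Byte 16 = 'r': mode=DATA_DONE remaining=0 emitted=9 chunks_done=1
Byte 17 = 0x0D: mode=DATA_CR remaining=0 emitted=9 chunks_done=1
Byte 18 = 0x0A: mode=SIZE remaining=0 emitted=9 chunks_done=2
Byte 19 = '0': mode=SIZE remaining=0 emitted=9 chunks_done=2
Byte 20 = 0x0D: mode=SIZE_CR remaining=0 emitted=9 chunks_done=2
Byte 21 = 0x0A: mode=TERM remaining=0 emitted=9 chunks_done=2
Byte 22 = 0x0D: mode=TERM remaining=0 emitted=9 chunks_done=2

Answer: TERM 0 9 2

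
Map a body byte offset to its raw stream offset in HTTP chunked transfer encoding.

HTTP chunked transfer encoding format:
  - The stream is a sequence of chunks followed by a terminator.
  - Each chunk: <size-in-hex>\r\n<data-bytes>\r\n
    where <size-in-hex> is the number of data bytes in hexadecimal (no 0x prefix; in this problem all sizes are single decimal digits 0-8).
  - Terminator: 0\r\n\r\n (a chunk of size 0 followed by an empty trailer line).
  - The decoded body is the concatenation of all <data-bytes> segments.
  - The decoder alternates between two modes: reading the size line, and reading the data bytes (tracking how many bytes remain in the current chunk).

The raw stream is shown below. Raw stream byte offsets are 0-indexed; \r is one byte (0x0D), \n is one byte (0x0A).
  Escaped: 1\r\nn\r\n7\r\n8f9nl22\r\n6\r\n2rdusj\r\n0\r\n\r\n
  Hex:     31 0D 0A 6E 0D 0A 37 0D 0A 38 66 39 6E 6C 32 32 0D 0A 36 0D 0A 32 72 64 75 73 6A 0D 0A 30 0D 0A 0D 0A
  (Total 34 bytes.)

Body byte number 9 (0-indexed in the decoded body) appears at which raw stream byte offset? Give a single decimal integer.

Answer: 22

Derivation:
Chunk 1: stream[0..1]='1' size=0x1=1, data at stream[3..4]='n' -> body[0..1], body so far='n'
Chunk 2: stream[6..7]='7' size=0x7=7, data at stream[9..16]='8f9nl22' -> body[1..8], body so far='n8f9nl22'
Chunk 3: stream[18..19]='6' size=0x6=6, data at stream[21..27]='2rdusj' -> body[8..14], body so far='n8f9nl222rdusj'
Chunk 4: stream[29..30]='0' size=0 (terminator). Final body='n8f9nl222rdusj' (14 bytes)
Body byte 9 at stream offset 22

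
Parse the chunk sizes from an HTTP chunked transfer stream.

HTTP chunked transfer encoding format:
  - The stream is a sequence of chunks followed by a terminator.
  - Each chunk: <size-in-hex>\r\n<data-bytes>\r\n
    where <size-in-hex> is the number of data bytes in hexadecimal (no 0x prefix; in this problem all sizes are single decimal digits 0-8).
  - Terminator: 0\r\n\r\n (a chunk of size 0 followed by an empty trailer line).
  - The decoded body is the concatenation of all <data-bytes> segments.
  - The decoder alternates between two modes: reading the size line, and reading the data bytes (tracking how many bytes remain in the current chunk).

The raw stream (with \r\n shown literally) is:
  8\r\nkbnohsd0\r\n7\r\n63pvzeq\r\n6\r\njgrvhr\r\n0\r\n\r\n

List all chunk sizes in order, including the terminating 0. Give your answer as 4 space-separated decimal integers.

Answer: 8 7 6 0

Derivation:
Chunk 1: stream[0..1]='8' size=0x8=8, data at stream[3..11]='kbnohsd0' -> body[0..8], body so far='kbnohsd0'
Chunk 2: stream[13..14]='7' size=0x7=7, data at stream[16..23]='63pvzeq' -> body[8..15], body so far='kbnohsd063pvzeq'
Chunk 3: stream[25..26]='6' size=0x6=6, data at stream[28..34]='jgrvhr' -> body[15..21], body so far='kbnohsd063pvzeqjgrvhr'
Chunk 4: stream[36..37]='0' size=0 (terminator). Final body='kbnohsd063pvzeqjgrvhr' (21 bytes)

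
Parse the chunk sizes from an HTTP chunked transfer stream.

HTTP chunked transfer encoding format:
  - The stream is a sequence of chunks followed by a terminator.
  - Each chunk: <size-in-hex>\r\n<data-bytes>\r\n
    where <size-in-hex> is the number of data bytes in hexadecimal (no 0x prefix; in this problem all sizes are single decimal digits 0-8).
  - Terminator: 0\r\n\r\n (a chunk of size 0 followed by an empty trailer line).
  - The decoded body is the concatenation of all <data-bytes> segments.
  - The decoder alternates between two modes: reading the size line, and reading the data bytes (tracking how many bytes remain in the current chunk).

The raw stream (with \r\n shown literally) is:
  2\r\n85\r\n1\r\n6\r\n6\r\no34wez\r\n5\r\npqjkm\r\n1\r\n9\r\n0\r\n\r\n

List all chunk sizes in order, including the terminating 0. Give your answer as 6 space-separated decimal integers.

Answer: 2 1 6 5 1 0

Derivation:
Chunk 1: stream[0..1]='2' size=0x2=2, data at stream[3..5]='85' -> body[0..2], body so far='85'
Chunk 2: stream[7..8]='1' size=0x1=1, data at stream[10..11]='6' -> body[2..3], body so far='856'
Chunk 3: stream[13..14]='6' size=0x6=6, data at stream[16..22]='o34wez' -> body[3..9], body so far='856o34wez'
Chunk 4: stream[24..25]='5' size=0x5=5, data at stream[27..32]='pqjkm' -> body[9..14], body so far='856o34wezpqjkm'
Chunk 5: stream[34..35]='1' size=0x1=1, data at stream[37..38]='9' -> body[14..15], body so far='856o34wezpqjkm9'
Chunk 6: stream[40..41]='0' size=0 (terminator). Final body='856o34wezpqjkm9' (15 bytes)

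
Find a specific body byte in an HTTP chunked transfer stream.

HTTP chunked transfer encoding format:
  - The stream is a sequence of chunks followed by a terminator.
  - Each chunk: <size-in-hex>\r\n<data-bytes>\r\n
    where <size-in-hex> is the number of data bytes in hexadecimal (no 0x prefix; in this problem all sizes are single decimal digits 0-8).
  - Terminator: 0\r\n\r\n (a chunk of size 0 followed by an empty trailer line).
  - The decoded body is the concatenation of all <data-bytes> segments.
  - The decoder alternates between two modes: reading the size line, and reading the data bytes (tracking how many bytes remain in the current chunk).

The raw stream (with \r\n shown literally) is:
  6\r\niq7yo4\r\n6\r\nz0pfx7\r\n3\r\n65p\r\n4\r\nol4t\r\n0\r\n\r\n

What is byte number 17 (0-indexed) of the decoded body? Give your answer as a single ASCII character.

Chunk 1: stream[0..1]='6' size=0x6=6, data at stream[3..9]='iq7yo4' -> body[0..6], body so far='iq7yo4'
Chunk 2: stream[11..12]='6' size=0x6=6, data at stream[14..20]='z0pfx7' -> body[6..12], body so far='iq7yo4z0pfx7'
Chunk 3: stream[22..23]='3' size=0x3=3, data at stream[25..28]='65p' -> body[12..15], body so far='iq7yo4z0pfx765p'
Chunk 4: stream[30..31]='4' size=0x4=4, data at stream[33..37]='ol4t' -> body[15..19], body so far='iq7yo4z0pfx765pol4t'
Chunk 5: stream[39..40]='0' size=0 (terminator). Final body='iq7yo4z0pfx765pol4t' (19 bytes)
Body byte 17 = '4'

Answer: 4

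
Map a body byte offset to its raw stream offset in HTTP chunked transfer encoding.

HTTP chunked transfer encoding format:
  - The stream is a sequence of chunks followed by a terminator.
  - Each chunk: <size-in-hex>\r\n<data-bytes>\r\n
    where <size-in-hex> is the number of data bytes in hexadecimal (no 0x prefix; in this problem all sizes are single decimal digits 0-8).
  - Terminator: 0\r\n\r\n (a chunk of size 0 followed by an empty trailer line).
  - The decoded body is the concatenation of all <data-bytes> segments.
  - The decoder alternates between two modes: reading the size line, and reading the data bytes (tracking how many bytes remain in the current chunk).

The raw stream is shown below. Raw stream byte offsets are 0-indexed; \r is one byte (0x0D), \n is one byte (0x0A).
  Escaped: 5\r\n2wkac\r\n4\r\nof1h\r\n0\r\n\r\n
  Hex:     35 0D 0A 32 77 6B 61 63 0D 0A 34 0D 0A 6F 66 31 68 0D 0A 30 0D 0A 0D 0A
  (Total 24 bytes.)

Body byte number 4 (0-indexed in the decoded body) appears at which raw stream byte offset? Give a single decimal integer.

Answer: 7

Derivation:
Chunk 1: stream[0..1]='5' size=0x5=5, data at stream[3..8]='2wkac' -> body[0..5], body so far='2wkac'
Chunk 2: stream[10..11]='4' size=0x4=4, data at stream[13..17]='of1h' -> body[5..9], body so far='2wkacof1h'
Chunk 3: stream[19..20]='0' size=0 (terminator). Final body='2wkacof1h' (9 bytes)
Body byte 4 at stream offset 7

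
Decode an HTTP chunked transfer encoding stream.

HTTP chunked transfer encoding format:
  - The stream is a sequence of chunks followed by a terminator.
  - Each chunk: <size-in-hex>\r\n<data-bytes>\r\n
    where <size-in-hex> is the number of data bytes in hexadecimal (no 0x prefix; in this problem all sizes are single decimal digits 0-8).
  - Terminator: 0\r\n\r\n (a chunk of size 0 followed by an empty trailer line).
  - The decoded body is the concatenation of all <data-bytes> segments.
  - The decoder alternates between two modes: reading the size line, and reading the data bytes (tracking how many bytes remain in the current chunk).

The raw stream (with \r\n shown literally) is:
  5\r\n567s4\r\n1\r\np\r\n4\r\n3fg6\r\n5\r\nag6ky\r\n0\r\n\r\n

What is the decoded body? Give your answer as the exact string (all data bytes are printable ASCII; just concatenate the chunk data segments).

Chunk 1: stream[0..1]='5' size=0x5=5, data at stream[3..8]='567s4' -> body[0..5], body so far='567s4'
Chunk 2: stream[10..11]='1' size=0x1=1, data at stream[13..14]='p' -> body[5..6], body so far='567s4p'
Chunk 3: stream[16..17]='4' size=0x4=4, data at stream[19..23]='3fg6' -> body[6..10], body so far='567s4p3fg6'
Chunk 4: stream[25..26]='5' size=0x5=5, data at stream[28..33]='ag6ky' -> body[10..15], body so far='567s4p3fg6ag6ky'
Chunk 5: stream[35..36]='0' size=0 (terminator). Final body='567s4p3fg6ag6ky' (15 bytes)

Answer: 567s4p3fg6ag6ky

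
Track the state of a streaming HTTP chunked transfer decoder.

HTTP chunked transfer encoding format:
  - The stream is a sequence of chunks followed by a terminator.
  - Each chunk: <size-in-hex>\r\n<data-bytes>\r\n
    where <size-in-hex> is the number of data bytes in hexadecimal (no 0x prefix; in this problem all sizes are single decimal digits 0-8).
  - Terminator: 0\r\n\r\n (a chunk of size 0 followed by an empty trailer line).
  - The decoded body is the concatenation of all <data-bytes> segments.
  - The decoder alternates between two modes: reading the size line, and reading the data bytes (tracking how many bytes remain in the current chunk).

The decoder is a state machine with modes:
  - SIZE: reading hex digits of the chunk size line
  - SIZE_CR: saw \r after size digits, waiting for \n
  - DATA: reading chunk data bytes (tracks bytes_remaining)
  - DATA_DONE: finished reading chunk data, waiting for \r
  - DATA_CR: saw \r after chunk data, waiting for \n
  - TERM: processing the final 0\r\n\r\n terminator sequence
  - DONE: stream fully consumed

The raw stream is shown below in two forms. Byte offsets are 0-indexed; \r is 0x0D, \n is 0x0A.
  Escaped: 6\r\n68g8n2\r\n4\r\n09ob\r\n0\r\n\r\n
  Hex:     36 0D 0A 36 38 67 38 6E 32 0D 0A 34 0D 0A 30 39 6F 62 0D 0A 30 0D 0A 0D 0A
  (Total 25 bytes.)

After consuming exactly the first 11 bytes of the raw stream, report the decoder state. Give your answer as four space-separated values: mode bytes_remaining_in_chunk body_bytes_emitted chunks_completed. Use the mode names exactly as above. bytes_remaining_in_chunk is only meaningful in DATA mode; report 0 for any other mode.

Byte 0 = '6': mode=SIZE remaining=0 emitted=0 chunks_done=0
Byte 1 = 0x0D: mode=SIZE_CR remaining=0 emitted=0 chunks_done=0
Byte 2 = 0x0A: mode=DATA remaining=6 emitted=0 chunks_done=0
Byte 3 = '6': mode=DATA remaining=5 emitted=1 chunks_done=0
Byte 4 = '8': mode=DATA remaining=4 emitted=2 chunks_done=0
Byte 5 = 'g': mode=DATA remaining=3 emitted=3 chunks_done=0
Byte 6 = '8': mode=DATA remaining=2 emitted=4 chunks_done=0
Byte 7 = 'n': mode=DATA remaining=1 emitted=5 chunks_done=0
Byte 8 = '2': mode=DATA_DONE remaining=0 emitted=6 chunks_done=0
Byte 9 = 0x0D: mode=DATA_CR remaining=0 emitted=6 chunks_done=0
Byte 10 = 0x0A: mode=SIZE remaining=0 emitted=6 chunks_done=1

Answer: SIZE 0 6 1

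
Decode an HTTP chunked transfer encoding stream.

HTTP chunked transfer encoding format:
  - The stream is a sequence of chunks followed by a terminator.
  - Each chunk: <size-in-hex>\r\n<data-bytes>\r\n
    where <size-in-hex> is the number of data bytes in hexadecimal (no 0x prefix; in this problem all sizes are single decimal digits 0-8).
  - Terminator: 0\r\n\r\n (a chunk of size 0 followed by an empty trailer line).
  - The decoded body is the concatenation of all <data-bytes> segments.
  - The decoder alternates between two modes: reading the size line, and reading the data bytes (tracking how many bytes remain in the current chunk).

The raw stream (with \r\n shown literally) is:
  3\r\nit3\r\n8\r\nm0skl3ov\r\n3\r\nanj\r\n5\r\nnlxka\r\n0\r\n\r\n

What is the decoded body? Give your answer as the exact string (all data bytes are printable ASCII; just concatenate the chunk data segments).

Chunk 1: stream[0..1]='3' size=0x3=3, data at stream[3..6]='it3' -> body[0..3], body so far='it3'
Chunk 2: stream[8..9]='8' size=0x8=8, data at stream[11..19]='m0skl3ov' -> body[3..11], body so far='it3m0skl3ov'
Chunk 3: stream[21..22]='3' size=0x3=3, data at stream[24..27]='anj' -> body[11..14], body so far='it3m0skl3ovanj'
Chunk 4: stream[29..30]='5' size=0x5=5, data at stream[32..37]='nlxka' -> body[14..19], body so far='it3m0skl3ovanjnlxka'
Chunk 5: stream[39..40]='0' size=0 (terminator). Final body='it3m0skl3ovanjnlxka' (19 bytes)

Answer: it3m0skl3ovanjnlxka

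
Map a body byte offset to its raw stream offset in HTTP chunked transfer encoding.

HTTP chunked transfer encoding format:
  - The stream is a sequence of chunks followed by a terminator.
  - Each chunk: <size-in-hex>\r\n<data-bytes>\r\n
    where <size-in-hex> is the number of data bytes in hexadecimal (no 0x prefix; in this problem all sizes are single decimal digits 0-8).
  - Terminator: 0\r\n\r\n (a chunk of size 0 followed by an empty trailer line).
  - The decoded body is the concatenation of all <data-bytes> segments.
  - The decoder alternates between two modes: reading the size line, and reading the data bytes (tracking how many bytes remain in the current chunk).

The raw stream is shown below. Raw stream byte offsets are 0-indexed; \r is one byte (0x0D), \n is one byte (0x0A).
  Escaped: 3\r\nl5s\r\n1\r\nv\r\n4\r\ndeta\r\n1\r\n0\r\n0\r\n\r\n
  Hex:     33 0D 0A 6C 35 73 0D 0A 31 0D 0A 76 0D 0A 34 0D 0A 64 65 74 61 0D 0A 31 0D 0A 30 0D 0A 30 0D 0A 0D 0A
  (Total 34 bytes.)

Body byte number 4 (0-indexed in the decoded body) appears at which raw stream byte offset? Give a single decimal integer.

Answer: 17

Derivation:
Chunk 1: stream[0..1]='3' size=0x3=3, data at stream[3..6]='l5s' -> body[0..3], body so far='l5s'
Chunk 2: stream[8..9]='1' size=0x1=1, data at stream[11..12]='v' -> body[3..4], body so far='l5sv'
Chunk 3: stream[14..15]='4' size=0x4=4, data at stream[17..21]='deta' -> body[4..8], body so far='l5svdeta'
Chunk 4: stream[23..24]='1' size=0x1=1, data at stream[26..27]='0' -> body[8..9], body so far='l5svdeta0'
Chunk 5: stream[29..30]='0' size=0 (terminator). Final body='l5svdeta0' (9 bytes)
Body byte 4 at stream offset 17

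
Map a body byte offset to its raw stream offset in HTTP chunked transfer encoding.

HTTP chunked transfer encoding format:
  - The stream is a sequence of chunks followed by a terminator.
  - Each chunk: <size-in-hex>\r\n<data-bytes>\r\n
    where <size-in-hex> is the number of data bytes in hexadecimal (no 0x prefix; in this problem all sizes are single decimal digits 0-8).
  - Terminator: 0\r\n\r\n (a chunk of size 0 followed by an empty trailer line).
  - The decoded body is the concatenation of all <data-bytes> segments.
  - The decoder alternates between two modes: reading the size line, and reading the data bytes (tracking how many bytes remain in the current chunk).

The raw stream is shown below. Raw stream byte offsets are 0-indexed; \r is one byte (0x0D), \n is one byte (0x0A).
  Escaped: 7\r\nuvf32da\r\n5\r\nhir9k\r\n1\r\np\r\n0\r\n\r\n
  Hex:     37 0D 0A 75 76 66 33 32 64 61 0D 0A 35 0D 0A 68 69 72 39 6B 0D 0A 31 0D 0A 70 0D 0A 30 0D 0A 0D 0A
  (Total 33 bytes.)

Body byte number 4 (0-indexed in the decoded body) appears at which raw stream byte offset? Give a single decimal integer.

Chunk 1: stream[0..1]='7' size=0x7=7, data at stream[3..10]='uvf32da' -> body[0..7], body so far='uvf32da'
Chunk 2: stream[12..13]='5' size=0x5=5, data at stream[15..20]='hir9k' -> body[7..12], body so far='uvf32dahir9k'
Chunk 3: stream[22..23]='1' size=0x1=1, data at stream[25..26]='p' -> body[12..13], body so far='uvf32dahir9kp'
Chunk 4: stream[28..29]='0' size=0 (terminator). Final body='uvf32dahir9kp' (13 bytes)
Body byte 4 at stream offset 7

Answer: 7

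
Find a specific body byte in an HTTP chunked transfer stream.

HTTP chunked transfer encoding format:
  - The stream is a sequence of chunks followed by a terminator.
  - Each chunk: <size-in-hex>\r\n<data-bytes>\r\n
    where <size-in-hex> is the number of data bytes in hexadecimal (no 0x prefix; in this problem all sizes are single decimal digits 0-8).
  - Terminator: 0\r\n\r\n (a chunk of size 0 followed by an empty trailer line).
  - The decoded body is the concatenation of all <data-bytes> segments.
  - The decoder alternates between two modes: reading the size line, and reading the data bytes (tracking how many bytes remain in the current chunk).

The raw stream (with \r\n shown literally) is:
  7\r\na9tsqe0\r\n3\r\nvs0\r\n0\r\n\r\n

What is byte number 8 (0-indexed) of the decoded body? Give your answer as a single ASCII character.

Chunk 1: stream[0..1]='7' size=0x7=7, data at stream[3..10]='a9tsqe0' -> body[0..7], body so far='a9tsqe0'
Chunk 2: stream[12..13]='3' size=0x3=3, data at stream[15..18]='vs0' -> body[7..10], body so far='a9tsqe0vs0'
Chunk 3: stream[20..21]='0' size=0 (terminator). Final body='a9tsqe0vs0' (10 bytes)
Body byte 8 = 's'

Answer: s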